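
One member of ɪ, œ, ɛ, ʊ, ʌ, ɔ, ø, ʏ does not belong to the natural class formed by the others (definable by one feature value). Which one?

[tense] groups all but one: /ɪ, ʌ, ʊ, ɛ, ʏ, ɔ, œ/ share [−tense] while /ø/ (mid front rounded tense vowel) alone is [+tense]. Removing any other segment would not leave a single-feature class that excludes it.

ø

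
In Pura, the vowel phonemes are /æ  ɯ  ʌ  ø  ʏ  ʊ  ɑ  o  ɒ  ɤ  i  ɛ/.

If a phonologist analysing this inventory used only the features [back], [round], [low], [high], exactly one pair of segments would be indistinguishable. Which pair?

ɤ, ʌ

Both /ɤ/ and /ʌ/ are [+back], [-round], [-low], [-high]. Since the list omits [tense] — which does distinguish the mid back unrounded tense vowel from the mid back unrounded lax vowel — this pair collapses; all other pairs remain distinct.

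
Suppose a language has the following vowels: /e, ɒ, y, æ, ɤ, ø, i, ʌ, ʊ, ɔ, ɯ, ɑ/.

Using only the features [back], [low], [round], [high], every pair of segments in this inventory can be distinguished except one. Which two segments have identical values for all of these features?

ʌ, ɤ

Both /ʌ/ and /ɤ/ are [+back], [-low], [-round], [-high]. Since the list omits [tense] — which does distinguish the mid back unrounded lax vowel from the mid back unrounded tense vowel — this pair collapses; all other pairs remain distinct.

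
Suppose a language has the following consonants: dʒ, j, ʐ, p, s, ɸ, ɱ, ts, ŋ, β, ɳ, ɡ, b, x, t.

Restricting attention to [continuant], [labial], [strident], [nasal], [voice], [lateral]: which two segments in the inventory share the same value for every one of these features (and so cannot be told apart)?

Both /ŋ/ and /ɳ/ are [−continuant], [−labial], [−strident], [+nasal], [+voice], [−lateral]. Since the list omits [coronal] and [dorsal] — which do distinguish the velar nasal from the retroflex nasal — this pair collapses; all other pairs remain distinct.

ŋ, ɳ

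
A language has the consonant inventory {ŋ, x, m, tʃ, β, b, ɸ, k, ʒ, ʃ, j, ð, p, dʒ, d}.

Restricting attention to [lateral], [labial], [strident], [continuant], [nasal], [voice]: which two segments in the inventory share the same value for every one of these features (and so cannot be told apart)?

On the given features, /ð/ and /j/ have an identical profile: [−lateral], [−labial], [−strident], [+continuant], [−nasal], [+voice]. No other two segments in the inventory coincide on all 6 features. (They do differ in [sonorant] and [dorsal], which are not among the given features.)

ð, j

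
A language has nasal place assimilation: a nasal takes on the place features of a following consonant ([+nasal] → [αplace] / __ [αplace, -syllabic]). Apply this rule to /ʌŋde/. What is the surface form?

The only nasal preceding a consonant is /ŋ/ before /d/. /d/ is [+coronal], so /ŋ/ → /n/, giving [ʌnde].

[ʌnde]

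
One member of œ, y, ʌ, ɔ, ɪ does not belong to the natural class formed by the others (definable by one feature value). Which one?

/ɪ, ʌ, ɔ, œ/ are all [-tense], but /y/ (high front rounded tense vowel) is [+tense]. No other single segment can be removed to leave a set sharing one feature value that the removed segment lacks, so /y/ is the odd one out.

y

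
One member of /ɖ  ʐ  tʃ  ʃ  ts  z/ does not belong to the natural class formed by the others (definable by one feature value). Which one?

ɖ

[strident] groups all but one: /ʐ, z, ts, tʃ, ʃ/ share [+strident] while /ɖ/ (voiced retroflex stop) alone is [−strident]. Removing any other segment would not leave a single-feature class that excludes it.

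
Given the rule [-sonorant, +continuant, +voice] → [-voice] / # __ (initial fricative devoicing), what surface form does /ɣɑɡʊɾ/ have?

/ɣ/ satisfies [-sonorant, +continuant, +voice] and sits in # __. The [-voice] counterpart of the voiced velar fricative is /x/. Other segments in /ɣɑɡʊɾ/ either fail the structural description or are not in the environment, so the surface form is [xɑɡʊɾ].

[xɑɡʊɾ]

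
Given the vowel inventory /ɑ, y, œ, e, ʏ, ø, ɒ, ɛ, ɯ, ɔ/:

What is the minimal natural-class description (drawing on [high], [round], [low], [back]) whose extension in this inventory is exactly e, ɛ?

The class [-back], [-round] has exactly /e, ɛ/ as its extension in this inventory. No smaller conjunction from the listed features achieves this: [-round] alone would also admit /ɑ, ɯ/; [-back] alone would also admit /y, œ, ʏ, ø/; and checking the remaining single features turns up none with this extension.

[-back, -round]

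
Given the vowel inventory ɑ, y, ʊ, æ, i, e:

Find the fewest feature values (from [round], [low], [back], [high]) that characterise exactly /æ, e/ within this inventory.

The class [-high], [-back] has exactly /æ, e/ as its extension in this inventory. No smaller conjunction from the listed features achieves this: [-back] alone would also admit /y, i/; [-high] alone would also admit /ɑ/; and checking the remaining single features turns up none with this extension.

[-high, -back]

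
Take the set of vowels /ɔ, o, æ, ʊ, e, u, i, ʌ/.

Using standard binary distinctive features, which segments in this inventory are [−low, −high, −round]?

e, ʌ

Checking each segment against [−low], [−high], [−round]: /e/ (mid front unrounded tense vowel), /ʌ/ (mid back unrounded lax vowel) satisfy every feature; every other segment in the inventory fails at least one.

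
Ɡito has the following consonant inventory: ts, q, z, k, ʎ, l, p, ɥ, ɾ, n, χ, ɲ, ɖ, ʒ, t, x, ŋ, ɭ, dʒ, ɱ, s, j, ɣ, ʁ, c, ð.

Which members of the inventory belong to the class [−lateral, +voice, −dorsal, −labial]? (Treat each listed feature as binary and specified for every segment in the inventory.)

z, ɾ, n, ɖ, ʒ, dʒ, ð

First, the [−lateral] segments are /ts, q, z, k, p, ɥ, ɾ, n, χ, ɲ, ɖ, ʒ, t, x, ŋ, dʒ, ɱ, s, j, ɣ, ʁ, c, ð/.
Then [+voice] gives /z, ɥ, ɾ, n, ɲ, ɖ, ʒ, ŋ, dʒ, ɱ, j, ɣ, ʁ, ð/.
Within that set, [−dorsal] gives /z, ɾ, n, ɖ, ʒ, dʒ, ɱ, ð/.
Then [−labial] leaves /z, ɾ, n, ɖ, ʒ, dʒ, ð/.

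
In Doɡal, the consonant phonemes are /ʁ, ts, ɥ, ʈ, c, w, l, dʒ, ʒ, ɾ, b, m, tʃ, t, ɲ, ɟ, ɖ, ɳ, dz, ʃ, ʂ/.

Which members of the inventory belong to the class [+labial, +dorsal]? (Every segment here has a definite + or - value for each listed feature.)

Among the inventory, the [+labial] segments are /ɥ, w, b, m/.
Within that set, [+dorsal] leaves /ɥ, w/.

ɥ, w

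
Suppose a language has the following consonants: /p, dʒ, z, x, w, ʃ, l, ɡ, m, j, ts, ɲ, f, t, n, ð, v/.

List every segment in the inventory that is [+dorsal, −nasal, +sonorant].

Eliminate segments failing any feature: /p, dʒ, z, ʃ, l, m, ts, f, t, n, ð, v/ are [−dorsal]; /x, ɡ/ are [−sonorant]; /ɲ/ is [+nasal]. The remaining /w, j/ satisfy [+dorsal], [−nasal], [+sonorant].

w, j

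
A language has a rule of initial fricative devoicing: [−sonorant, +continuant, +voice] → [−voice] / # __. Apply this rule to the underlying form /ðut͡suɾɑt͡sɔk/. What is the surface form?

Only the initial segment /ð/ is both word-initial and matches the structural description. It is a voiced dental fricative, so [−sonorant, +continuant, +voice] holds; changing it to [−voice] with all other features held fixed yields /θ/ (voiceless dental fricative). No other segment meets both the structural description and the environment, so the output is [θut͡suɾɑt͡sɔk].

[θut͡suɾɑt͡sɔk]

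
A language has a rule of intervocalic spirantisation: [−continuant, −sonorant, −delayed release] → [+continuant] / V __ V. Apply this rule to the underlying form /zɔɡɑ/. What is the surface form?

[zɔɣɑ]

/ɡ/ satisfies [−continuant, −sonorant, −delayed release] and sits in V __ V. The [+continuant] counterpart of the voiced velar stop is /ɣ/. Other segments in /zɔɡɑ/ either fail the structural description or are not in the environment, so the surface form is [zɔɣɑ].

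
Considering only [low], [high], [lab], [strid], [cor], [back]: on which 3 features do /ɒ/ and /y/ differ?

The two segments share [+labial], [−strident], [−coronal]. The only features from the list on which they differ: /ɒ/ is [−high] while /y/ is [+high]; /ɒ/ is [+low] while /y/ is [−low]; /ɒ/ is [+back] while /y/ is [−back].

[high], [low], [back]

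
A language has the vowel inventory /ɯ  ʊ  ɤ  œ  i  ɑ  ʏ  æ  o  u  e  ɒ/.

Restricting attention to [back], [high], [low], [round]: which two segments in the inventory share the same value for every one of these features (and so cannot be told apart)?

u, ʊ

/u/ (high back rounded tense vowel) and /ʊ/ (high back rounded lax vowel) are both [+back], [+high], [−low], [+round], so none of the listed features separates them. (They do differ in [tense], which is not among the given features.) Every other pair in the inventory differs on at least one listed feature.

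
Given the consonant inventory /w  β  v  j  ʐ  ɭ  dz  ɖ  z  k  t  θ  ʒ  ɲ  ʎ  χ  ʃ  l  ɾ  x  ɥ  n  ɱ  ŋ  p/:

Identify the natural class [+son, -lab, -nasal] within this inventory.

j, ɭ, ʎ, l, ɾ

Eliminate segments failing any feature: /w, ɥ, ɱ/ are [+labial]; /β, v, ʐ, dz, ɖ, z, k, t, θ, ʒ, χ, ʃ, x, p/ are [-sonorant]; /ɲ, n, ŋ/ are [+nasal]. The remaining /j, ɭ, ʎ, l, ɾ/ satisfy [+sonorant], [-labial], [-nasal].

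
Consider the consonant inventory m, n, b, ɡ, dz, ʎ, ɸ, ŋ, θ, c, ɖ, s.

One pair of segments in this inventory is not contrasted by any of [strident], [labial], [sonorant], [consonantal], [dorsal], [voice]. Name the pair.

Both /ʎ/ and /ŋ/ are [-strident], [-labial], [+sonorant], [+consonantal], [+dorsal], [+voice]. Since the list omits [nasal], [lateral] and [back] — which do distinguish the palatal lateral approximant from the velar nasal — this pair collapses; all other pairs remain distinct.

ʎ, ŋ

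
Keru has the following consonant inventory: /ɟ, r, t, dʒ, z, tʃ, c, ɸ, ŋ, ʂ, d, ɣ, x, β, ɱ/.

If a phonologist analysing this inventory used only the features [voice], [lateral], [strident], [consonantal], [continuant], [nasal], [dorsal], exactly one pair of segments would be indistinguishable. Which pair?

Both /β/ and /r/ are [+voice], [-lateral], [-strident], [+consonantal], [+continuant], [-nasal], [-dorsal]. Since the list omits [sonorant], [labial] and [coronal] — which do distinguish the voiced bilabial fricative from the alveolar trill — this pair collapses; all other pairs remain distinct.

β, r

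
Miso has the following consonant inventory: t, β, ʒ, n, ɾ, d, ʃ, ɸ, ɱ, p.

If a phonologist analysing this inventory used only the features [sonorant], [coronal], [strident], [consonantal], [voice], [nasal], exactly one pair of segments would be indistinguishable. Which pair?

On the given features, /ɸ/ and /p/ have an identical profile: [−sonorant], [−coronal], [−strident], [+consonantal], [−voice], [−nasal]. No other two segments in the inventory coincide on all 6 features. (They do differ in [continuant], which is not among the given features.)

ɸ, p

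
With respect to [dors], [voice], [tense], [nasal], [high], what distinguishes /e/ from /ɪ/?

The two segments share [+dorsal], [+voice], [-nasal]. The only features from the list on which they differ: /e/ is [-high] while /ɪ/ is [+high]; /e/ is [+tense] while /ɪ/ is [-tense].

[high], [tense]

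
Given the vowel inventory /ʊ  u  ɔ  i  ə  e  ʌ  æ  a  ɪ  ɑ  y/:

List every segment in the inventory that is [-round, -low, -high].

Checking each segment against [-round], [-low], [-high]: /ə/ (mid central vowel (schwa)), /e/ (mid front unrounded tense vowel), /ʌ/ (mid back unrounded lax vowel) satisfy every feature; every other segment in the inventory fails at least one.

ə, e, ʌ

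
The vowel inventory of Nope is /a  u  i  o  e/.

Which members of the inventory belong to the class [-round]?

The feature [round] marks segments produced with lip rounding. In this inventory /a, i, e/ lack that property, so they are [-round]; /u, o/ are [+round].

a, i, e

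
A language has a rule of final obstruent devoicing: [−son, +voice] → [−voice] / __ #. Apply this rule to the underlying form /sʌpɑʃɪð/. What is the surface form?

[sʌpɑʃɪθ]

The only segment in the rule's environment that also matches [−son, +voice] is /ð/. Applying [−voice] turns the voiced dental fricative into /θ/ (voiceless dental fricative), giving [sʌpɑʃɪθ].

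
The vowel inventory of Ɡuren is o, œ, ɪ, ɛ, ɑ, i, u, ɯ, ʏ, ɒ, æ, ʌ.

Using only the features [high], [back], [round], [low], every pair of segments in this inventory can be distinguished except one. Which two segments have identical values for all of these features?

On the given features, /ɪ/ and /i/ have an identical profile: [+high], [-back], [-round], [-low]. No other two segments in the inventory coincide on all 4 features. (They do differ in [tense], which is not among the given features.)

ɪ, i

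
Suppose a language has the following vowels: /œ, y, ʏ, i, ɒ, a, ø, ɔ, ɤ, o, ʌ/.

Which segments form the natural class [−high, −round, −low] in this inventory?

Eliminate segments failing any feature: /œ, ɒ, ø, ɔ, o/ are [+round]; /y, ʏ, i/ are [+high]; /a/ is [+low]. The remaining /ɤ, ʌ/ satisfy [−high], [−round], [−low].

ɤ, ʌ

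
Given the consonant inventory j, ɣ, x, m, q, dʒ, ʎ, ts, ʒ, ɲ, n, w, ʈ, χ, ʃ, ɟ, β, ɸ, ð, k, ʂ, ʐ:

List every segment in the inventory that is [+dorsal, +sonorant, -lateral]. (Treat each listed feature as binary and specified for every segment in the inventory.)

j, ɲ, w

First, the [+dorsal] segments are /j, ɣ, x, q, ʎ, ɲ, w, χ, ɟ, k/.
Of those, [+sonorant] gives /j, ʎ, ɲ, w/.
Of those, [-lateral] leaves /j, ɲ, w/.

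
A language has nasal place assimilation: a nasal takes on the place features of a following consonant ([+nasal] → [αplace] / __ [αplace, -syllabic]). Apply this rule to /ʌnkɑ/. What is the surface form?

The only nasal preceding a consonant is /n/ before /k/. /k/ is [+dorsal], so /n/ → /ŋ/, giving [ʌŋkɑ].

[ʌŋkɑ]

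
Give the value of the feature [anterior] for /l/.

/l/ is the alveolar lateral approximant. The feature [anterior] marks segments coronal articulated at or in front of the alveolar ridge; /l/ has this property, so it is [+anterior].

[+anterior]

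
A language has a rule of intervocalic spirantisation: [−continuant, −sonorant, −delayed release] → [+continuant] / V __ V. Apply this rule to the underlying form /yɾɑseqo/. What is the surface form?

The only segment in the rule's environment that also matches [−continuant, −sonorant, −delayed release] is /q/. Applying [+continuant] turns the voiceless uvular stop into /χ/ (voiceless uvular fricative), giving [yɾɑseχo].

[yɾɑseχo]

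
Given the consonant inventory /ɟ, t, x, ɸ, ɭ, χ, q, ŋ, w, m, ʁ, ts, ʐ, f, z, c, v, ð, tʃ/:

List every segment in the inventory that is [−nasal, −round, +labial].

Checking each segment against [−nasal], [−round], [+labial]: /ɸ/ (voiceless bilabial fricative), /f/ (voiceless labiodental fricative), /v/ (voiced labiodental fricative) satisfy every feature; every other segment in the inventory fails at least one.

ɸ, f, v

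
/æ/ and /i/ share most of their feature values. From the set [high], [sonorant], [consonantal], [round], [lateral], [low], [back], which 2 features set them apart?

[high], [low]

/æ/ is the low front unrounded vowel and /i/ is the high front unrounded tense vowel. Both are [+sonorant], [-consonantal], [-round], [-lateral], [-back]. /æ/ is [-high] while /i/ is [+high]; /æ/ is [+low] while /i/ is [-low], so the distinguishing features are [high], [low].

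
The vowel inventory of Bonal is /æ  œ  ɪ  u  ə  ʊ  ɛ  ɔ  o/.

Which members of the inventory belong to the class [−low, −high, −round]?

ə, ɛ

Checking each segment against [−low], [−high], [−round]: /ə/ (mid central vowel (schwa)), /ɛ/ (mid front unrounded lax vowel) satisfy every feature; every other segment in the inventory fails at least one.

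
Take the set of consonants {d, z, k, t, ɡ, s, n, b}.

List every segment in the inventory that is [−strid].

The feature [strident] marks segments high-amplitude, high-frequency frication (the sibilants). In this inventory /d, k, t, ɡ, n, b/ lack that property, so they are [−strident]; /z, s/ are [+strident].

d, k, t, ɡ, n, b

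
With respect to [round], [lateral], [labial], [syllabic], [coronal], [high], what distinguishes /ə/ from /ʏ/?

[labial], [round], [high]

/ə/ (mid central vowel (schwa)) and /ʏ/ (high front rounded lax vowel) agree on [-lateral], [+syllabic], [-coronal]. They differ on [labial] (/ə/ [-], /ʏ/ [+]), [round] (/ə/ [-], /ʏ/ [+]), [high] (/ə/ [-], /ʏ/ [+]).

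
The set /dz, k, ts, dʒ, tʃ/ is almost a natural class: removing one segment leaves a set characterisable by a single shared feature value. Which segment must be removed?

[delayed release] (equivalently [strident], [coronal], [dorsal]) groups all but one: /dz, ts, tʃ, dʒ/ share [+delayed release] while /k/ (voiceless velar stop) alone is [-delayed release]. Removing any other segment would not leave a single-feature class that excludes it.

k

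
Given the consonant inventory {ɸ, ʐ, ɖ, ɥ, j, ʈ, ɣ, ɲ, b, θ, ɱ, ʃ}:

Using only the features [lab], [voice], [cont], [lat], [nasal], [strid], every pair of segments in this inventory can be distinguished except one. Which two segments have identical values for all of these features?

/j/ (palatal glide) and /ɣ/ (voiced velar fricative) are both [−labial], [+voice], [+continuant], [−lateral], [−nasal], [−strident], so none of the listed features separates them. (They do differ in [sonorant] and [back], which are not among the given features.) Every other pair in the inventory differs on at least one listed feature.

j, ɣ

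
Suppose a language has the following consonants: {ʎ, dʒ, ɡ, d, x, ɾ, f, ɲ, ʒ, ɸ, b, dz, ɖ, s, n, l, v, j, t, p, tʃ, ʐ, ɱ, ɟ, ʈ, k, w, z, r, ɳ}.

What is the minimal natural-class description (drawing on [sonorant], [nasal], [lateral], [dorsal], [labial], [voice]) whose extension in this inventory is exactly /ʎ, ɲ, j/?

Every target segment is [+sonorant], [−labial], [+dorsal]; each remaining inventory member fails at least one of these. Each conjunct is needed — [−labial, +dorsal] alone would also admit /ɡ, x, ɟ, k/; [+sonorant, +dorsal] alone would also admit /w/; [+sonorant, −labial] alone would also admit /ɾ, n, l, r, …/ — and no other combination of two listed features has exactly this extension, so three is the minimum.

[+sonorant, −labial, +dorsal]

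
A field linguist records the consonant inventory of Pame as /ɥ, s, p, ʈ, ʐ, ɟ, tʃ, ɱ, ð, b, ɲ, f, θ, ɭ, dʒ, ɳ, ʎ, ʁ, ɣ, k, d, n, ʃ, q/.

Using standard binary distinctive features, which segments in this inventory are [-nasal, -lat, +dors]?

The [-nasal] segments are /ɥ, s, p, ʈ, ʐ, ɟ, tʃ, ð, b, f, θ, ɭ, dʒ, ʎ, ʁ, ɣ, k, d, ʃ, q/.
Intersecting with [-lateral] gives /ɥ, s, p, ʈ, ʐ, ɟ, tʃ, ð, b, f, θ, dʒ, ʁ, ɣ, k, d, ʃ, q/.
Within that set, [+dorsal] leaves /ɥ, ɟ, ʁ, ɣ, k, q/.

ɥ, ɟ, ʁ, ɣ, k, q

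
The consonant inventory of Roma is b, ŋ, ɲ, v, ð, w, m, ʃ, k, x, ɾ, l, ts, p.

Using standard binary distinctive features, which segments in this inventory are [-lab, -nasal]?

Eliminate segments failing any feature: /b, v, w, m, p/ are [+labial]; /ŋ, ɲ/ are [+nasal]. The remaining /ð, ʃ, k, x, ɾ, l, ts/ satisfy [-labial], [-nasal].

ð, ʃ, k, x, ɾ, l, ts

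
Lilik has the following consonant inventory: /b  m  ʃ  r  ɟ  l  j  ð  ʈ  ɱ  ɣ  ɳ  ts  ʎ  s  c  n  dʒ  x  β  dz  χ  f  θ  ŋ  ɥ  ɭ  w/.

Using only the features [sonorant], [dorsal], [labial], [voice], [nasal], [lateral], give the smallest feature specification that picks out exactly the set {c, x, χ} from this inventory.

[-voice, +dorsal]

Every target segment is [-voice], [+dorsal]; each remaining inventory member fails at least one of these. Each conjunct is needed — [+dorsal] alone would also admit /ɟ, j, ɣ, ʎ, …/; [-voice] alone would also admit /ʃ, ʈ, ts, s, …/ — and no other single listed feature has exactly this extension, so two is the minimum.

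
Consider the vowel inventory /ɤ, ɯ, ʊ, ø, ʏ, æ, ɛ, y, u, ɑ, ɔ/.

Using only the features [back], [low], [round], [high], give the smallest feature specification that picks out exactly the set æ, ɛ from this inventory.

/æ, ɛ/ are all [−back], [−round], and no other segment in the inventory matches both values. Dropping any one of them over-generates: [−round] alone would also admit /ɤ, ɯ, ɑ/; [−back] alone would also admit /ø, ʏ, y/. No other single listed feature picks out exactly this set either, so fewer than two features will not do.

[−back, −round]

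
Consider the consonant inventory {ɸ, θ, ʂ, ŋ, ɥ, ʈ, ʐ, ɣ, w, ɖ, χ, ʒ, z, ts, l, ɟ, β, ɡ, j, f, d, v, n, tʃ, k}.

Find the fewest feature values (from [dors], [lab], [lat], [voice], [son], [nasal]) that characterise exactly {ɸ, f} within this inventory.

/ɸ, f/ are all [−voice], [+labial], and no other segment in the inventory matches both values. Dropping any one of them over-generates: [+labial] alone would also admit /ɥ, w, β, v/; [−voice] alone would also admit /θ, ʂ, ʈ, χ, …/. No other single listed feature picks out exactly this set either, so fewer than two features will not do.

[−voice, +lab]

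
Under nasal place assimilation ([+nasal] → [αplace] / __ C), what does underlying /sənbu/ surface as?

[səmbu]

In /sənbu/, the nasal /n/ precedes /b/, which is [+labial]. The nasal assimilates in place, becoming the [+labial] nasal /m/. The surface form is [səmbu].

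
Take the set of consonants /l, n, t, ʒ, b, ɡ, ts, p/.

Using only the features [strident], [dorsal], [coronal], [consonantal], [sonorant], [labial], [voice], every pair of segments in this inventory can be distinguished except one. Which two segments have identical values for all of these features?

Both /n/ and /l/ are [-strident], [-dorsal], [+coronal], [+consonantal], [+sonorant], [-labial], [+voice]. Since the list omits [nasal] and [lateral] — which do distinguish the alveolar nasal from the alveolar lateral approximant — this pair collapses; all other pairs remain distinct.

n, l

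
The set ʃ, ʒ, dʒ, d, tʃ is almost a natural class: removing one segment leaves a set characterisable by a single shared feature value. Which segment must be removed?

/dʒ, ʃ, tʃ, ʒ/ are all [+distributed], but /d/ (voiced alveolar stop) is [−distributed]. No other single segment can be removed to leave a set sharing one feature value that the removed segment lacks, so /d/ is the odd one out.

d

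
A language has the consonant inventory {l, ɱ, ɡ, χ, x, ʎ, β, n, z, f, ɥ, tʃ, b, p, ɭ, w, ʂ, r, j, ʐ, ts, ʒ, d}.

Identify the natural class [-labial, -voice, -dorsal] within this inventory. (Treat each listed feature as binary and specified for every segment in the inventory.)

The [-labial] segments are /l, ɡ, χ, x, ʎ, n, z, tʃ, ɭ, ʂ, r, j, ʐ, ts, ʒ, d/.
Of those, [-voice] gives /χ, x, tʃ, ʂ, ts/.
Among these, [-dorsal] leaves /tʃ, ʂ, ts/.

tʃ, ʂ, ts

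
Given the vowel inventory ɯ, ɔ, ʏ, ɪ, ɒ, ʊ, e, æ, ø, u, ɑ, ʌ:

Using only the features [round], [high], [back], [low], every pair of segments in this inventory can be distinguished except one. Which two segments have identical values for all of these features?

ʊ, u

/ʊ/ (high back rounded lax vowel) and /u/ (high back rounded tense vowel) are both [+round], [+high], [+back], [−low], so none of the listed features separates them. (They do differ in [tense], which is not among the given features.) Every other pair in the inventory differs on at least one listed feature.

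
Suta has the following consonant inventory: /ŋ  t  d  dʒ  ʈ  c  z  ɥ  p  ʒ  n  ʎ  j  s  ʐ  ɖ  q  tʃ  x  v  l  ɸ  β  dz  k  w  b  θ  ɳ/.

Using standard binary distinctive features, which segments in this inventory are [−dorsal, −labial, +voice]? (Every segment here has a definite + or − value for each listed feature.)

Checking each segment against [−dorsal], [−labial], [+voice]: /d/ (voiced alveolar stop), /dʒ/ (voiced postalveolar affricate), /z/ (voiced alveolar fricative), /ʒ/ (voiced postalveolar fricative), /n/ (alveolar nasal), /ʐ/ (voiced retroflex fricative), among others, satisfy every feature; every other segment in the inventory fails at least one.

d, dʒ, z, ʒ, n, ʐ, ɖ, l, dz, ɳ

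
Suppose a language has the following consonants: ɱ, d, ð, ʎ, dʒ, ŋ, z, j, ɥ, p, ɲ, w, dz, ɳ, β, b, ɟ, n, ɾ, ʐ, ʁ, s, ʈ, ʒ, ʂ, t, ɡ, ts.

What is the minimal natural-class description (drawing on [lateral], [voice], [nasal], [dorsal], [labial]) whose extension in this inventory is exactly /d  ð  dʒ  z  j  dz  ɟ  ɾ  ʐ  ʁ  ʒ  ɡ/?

[+voice, −nasal, −lateral, −labial]

The class [+voice], [−nasal], [−lateral], [−labial] has exactly /d, ð, dʒ, z, j, dz, ɟ, ɾ, ʐ, ʁ, ʒ, ɡ/ as its extension in this inventory. No smaller conjunction from the listed features achieves this: [−nasal, −lateral, −labial] alone would also admit /s, ʈ, ʂ, t, …/; [+voice, −lateral, −labial] alone would also admit /ŋ, ɲ, ɳ, n/; [+voice, −nasal, −labial] alone would also admit /ʎ/; [+voice, −nasal, −lateral] alone would also admit /ɥ, w, β, b/; and checking the remaining three-feature bundles turns up none with this extension.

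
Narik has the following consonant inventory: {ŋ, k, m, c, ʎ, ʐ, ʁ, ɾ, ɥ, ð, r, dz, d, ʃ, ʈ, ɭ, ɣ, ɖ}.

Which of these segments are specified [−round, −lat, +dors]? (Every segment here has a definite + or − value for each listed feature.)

ŋ, k, c, ʁ, ɣ

Checking each segment against [−round], [−lateral], [+dorsal]: /ŋ/ (velar nasal), /k/ (voiceless velar stop), /c/ (voiceless palatal stop), /ʁ/ (voiced uvular fricative), /ɣ/ (voiced velar fricative) satisfy every feature; every other segment in the inventory fails at least one.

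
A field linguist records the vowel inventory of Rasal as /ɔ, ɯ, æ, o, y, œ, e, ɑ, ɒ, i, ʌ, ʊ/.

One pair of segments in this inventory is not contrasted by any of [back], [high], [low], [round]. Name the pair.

Both /o/ and /ɔ/ are [+back], [-high], [-low], [+round]. Since the list omits [tense] — which does distinguish the mid back rounded tense vowel from the mid back rounded lax vowel — this pair collapses; all other pairs remain distinct.

o, ɔ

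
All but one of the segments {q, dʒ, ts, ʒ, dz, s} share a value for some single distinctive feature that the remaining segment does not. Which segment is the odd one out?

[strident] (equivalently [coronal], [dorsal]) groups all but one: /ts, dʒ, s, dz, ʒ/ share [+strident] while /q/ (voiceless uvular stop) alone is [−strident]. Removing any other segment would not leave a single-feature class that excludes it.

q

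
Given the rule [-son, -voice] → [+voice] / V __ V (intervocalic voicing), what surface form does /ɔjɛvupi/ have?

Only /p/ occurs between two vowels (/u/ __ /i/) and matches the structural description. It is a voiceless bilabial stop, so [-son, -voice] holds; changing it to [+voice] with all other features held fixed yields /b/ (voiced bilabial stop). No other segment meets both the structural description and the environment, so the output is [ɔjɛvubi].

[ɔjɛvubi]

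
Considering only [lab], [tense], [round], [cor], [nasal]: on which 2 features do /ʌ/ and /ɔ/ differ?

[labial], [round]

The two segments share [−tense], [−coronal], [−nasal]. The only features from the list on which they differ: /ʌ/ is [−labial] while /ɔ/ is [+labial]; /ʌ/ is [−round] while /ɔ/ is [+round].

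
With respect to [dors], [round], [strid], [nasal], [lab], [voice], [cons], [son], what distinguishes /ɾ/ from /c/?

/ɾ/ (alveolar tap) and /c/ (voiceless palatal stop) agree on [−round], [−strident], [−nasal], [−labial], [+consonantal]. They differ on [sonorant] (/ɾ/ [+], /c/ [−]), [voice] (/ɾ/ [+], /c/ [−]), [dorsal] (/ɾ/ [−], /c/ [+]).

[sonorant], [voice], [dorsal]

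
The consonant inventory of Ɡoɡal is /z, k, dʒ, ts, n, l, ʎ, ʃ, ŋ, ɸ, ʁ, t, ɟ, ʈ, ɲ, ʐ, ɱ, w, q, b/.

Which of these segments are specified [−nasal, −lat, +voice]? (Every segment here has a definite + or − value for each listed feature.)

The [−nasal] segments are /z, k, dʒ, ts, l, ʎ, ʃ, ɸ, ʁ, t, ɟ, ʈ, ʐ, w, q, b/.
Then [−lateral] gives /z, k, dʒ, ts, ʃ, ɸ, ʁ, t, ɟ, ʈ, ʐ, w, q, b/.
Intersecting with [+voice] leaves /z, dʒ, ʁ, ɟ, ʐ, w, b/.

z, dʒ, ʁ, ɟ, ʐ, w, b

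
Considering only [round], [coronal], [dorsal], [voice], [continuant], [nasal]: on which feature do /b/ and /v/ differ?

[continuant]

The two segments share [−round], [−coronal], [−dorsal], [+voice], [−nasal]. The only feature from the list on which they differ: /b/ is [−continuant] while /v/ is [+continuant].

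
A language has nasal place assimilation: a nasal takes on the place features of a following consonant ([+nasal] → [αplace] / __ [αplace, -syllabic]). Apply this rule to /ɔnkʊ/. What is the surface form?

In /ɔnkʊ/, the nasal /n/ precedes /k/, which is [+dorsal]. The nasal assimilates in place, becoming the [+dorsal] nasal /ŋ/. The surface form is [ɔŋkʊ].

[ɔŋkʊ]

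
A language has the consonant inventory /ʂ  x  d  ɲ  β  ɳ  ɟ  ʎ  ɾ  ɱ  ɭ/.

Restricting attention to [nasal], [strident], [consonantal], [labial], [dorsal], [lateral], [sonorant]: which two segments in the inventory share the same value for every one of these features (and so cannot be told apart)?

On the given features, /ɟ/ and /x/ have an identical profile: [-nasal], [-strident], [+consonantal], [-labial], [+dorsal], [-lateral], [-sonorant]. No other two segments in the inventory coincide on all 7 features. (They do differ in [voice], [continuant] and [back], which are not among the given features.)

ɟ, x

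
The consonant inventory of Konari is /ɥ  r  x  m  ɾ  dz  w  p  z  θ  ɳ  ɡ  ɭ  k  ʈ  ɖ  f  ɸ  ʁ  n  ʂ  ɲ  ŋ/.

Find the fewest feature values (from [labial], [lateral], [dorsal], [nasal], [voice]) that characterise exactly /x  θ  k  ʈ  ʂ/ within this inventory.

Every target segment is [-voice], [-labial]; each remaining inventory member fails at least one of these. Each conjunct is needed — [-labial] alone would also admit /r, ɾ, dz, z, …/; [-voice] alone would also admit /p, f, ɸ/ — and no other single listed feature has exactly this extension, so two is the minimum.

[-voice, -labial]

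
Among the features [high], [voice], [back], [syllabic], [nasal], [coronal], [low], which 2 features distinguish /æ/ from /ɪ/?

/æ/ is the low front unrounded vowel and /ɪ/ is the high front unrounded lax vowel. Both are [+voice], [−back], [+syllabic], [−nasal], [−coronal]. /æ/ is [−high] while /ɪ/ is [+high]; /æ/ is [+low] while /ɪ/ is [−low], so the distinguishing features are [high], [low].

[high], [low]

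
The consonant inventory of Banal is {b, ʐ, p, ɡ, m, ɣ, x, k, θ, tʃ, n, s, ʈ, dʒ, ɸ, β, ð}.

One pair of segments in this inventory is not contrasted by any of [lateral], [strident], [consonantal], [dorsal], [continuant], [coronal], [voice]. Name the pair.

b, m

/b/ (voiced bilabial stop) and /m/ (bilabial nasal) are both [-lateral], [-strident], [+consonantal], [-dorsal], [-continuant], [-coronal], [+voice], so none of the listed features separates them. (They do differ in [sonorant] and [nasal], which are not among the given features.) Every other pair in the inventory differs on at least one listed feature.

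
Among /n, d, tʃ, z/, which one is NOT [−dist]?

/d, n, z/ are all [−distributed]; /tʃ/ (voiceless postalveolar affricate) is [+distributed].

tʃ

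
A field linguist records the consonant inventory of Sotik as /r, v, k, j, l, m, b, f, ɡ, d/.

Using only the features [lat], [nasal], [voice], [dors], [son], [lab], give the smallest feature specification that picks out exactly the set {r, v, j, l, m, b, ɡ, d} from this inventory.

[+voice]

The target set is precisely the extension of [+voice] in this inventory.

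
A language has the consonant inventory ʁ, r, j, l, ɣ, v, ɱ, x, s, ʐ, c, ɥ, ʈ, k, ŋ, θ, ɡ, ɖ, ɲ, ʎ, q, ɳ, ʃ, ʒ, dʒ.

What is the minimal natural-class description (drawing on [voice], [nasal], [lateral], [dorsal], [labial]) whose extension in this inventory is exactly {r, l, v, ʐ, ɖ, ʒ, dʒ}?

The class [+voice], [−nasal], [−dorsal] has exactly /r, l, v, ʐ, ɖ, ʒ, dʒ/ as its extension in this inventory. No smaller conjunction from the listed features achieves this: [−nasal, −dorsal] alone would also admit /s, ʈ, θ, ʃ/; [+voice, −dorsal] alone would also admit /ɱ, ɳ/; [+voice, −nasal] alone would also admit /ʁ, j, ɣ, ɥ, …/; and checking the remaining two-feature bundles turns up none with this extension.

[+voice, −nasal, −dorsal]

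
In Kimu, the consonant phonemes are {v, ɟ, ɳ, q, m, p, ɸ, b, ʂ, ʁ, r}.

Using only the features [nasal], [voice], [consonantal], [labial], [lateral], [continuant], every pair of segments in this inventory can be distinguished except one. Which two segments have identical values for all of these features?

On the given features, /ʁ/ and /r/ have an identical profile: [-nasal], [+voice], [+consonantal], [-labial], [-lateral], [+continuant]. No other two segments in the inventory coincide on all 6 features. (They do differ in [coronal] and [dorsal], which are not among the given features.)

ʁ, r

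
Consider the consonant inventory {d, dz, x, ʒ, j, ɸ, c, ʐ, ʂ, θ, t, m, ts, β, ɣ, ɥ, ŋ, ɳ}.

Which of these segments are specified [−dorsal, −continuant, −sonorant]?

Checking each segment against [−dorsal], [−continuant], [−sonorant]: /d/ (voiced alveolar stop), /dz/ (voiced alveolar affricate), /t/ (voiceless alveolar stop), /ts/ (voiceless alveolar affricate) satisfy every feature; every other segment in the inventory fails at least one.

d, dz, t, ts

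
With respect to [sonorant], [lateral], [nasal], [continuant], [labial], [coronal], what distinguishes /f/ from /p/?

The two segments share [−sonorant], [−lateral], [−nasal], [+labial], [−coronal]. The only feature from the list on which they differ: /f/ is [+continuant] while /p/ is [−continuant].

[continuant]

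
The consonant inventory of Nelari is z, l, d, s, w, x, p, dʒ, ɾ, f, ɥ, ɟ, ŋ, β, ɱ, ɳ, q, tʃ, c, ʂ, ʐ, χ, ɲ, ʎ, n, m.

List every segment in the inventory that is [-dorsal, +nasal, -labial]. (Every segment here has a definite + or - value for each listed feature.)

Eliminate segments failing any feature: /z, l, d, s, p, dʒ, ɾ, f, β, tʃ, ʂ, ʐ/ are [-nasal]; /w, x, ɥ, ɟ, ŋ, q, c, χ, ɲ, ʎ/ are [+dorsal]; /ɱ, m/ are [+labial]. The remaining /ɳ, n/ satisfy [-dorsal], [+nasal], [-labial].

ɳ, n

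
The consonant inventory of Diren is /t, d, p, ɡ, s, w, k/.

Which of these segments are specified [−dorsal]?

The feature [dorsal] marks segments articulated with the tongue body. In this inventory /t, d, p, s/ lack that property, so they are [−dorsal]; /ɡ, w, k/ are [+dorsal].

t, d, p, s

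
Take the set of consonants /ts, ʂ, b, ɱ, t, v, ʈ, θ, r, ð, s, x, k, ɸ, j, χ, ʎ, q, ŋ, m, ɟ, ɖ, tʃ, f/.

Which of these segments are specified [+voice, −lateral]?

b, ɱ, v, r, ð, j, ŋ, m, ɟ, ɖ

Eliminate segments failing any feature: /ts, ʂ, t, ʈ, θ, s, x, k, ɸ, χ, q, tʃ, f/ are [−voice]; /ʎ/ is [+lateral]. The remaining /b, ɱ, v, r, ð, j, ŋ, m, ɟ, ɖ/ satisfy [+voice], [−lateral].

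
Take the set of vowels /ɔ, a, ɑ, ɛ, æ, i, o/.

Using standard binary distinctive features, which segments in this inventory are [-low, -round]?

ɛ, i

Checking each segment against [-low], [-round]: /ɛ/ (mid front unrounded lax vowel), /i/ (high front unrounded tense vowel) satisfy every feature; every other segment in the inventory fails at least one.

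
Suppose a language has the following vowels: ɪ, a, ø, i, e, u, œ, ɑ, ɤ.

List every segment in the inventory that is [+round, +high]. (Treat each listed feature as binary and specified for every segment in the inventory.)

Checking each segment against [+round], [+high]: /u/ (high back rounded tense vowel) satisfies every feature; every other segment in the inventory fails at least one.

u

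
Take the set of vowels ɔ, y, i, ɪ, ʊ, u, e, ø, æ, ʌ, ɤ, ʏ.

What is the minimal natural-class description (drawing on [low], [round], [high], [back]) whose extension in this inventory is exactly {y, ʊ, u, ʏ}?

/y, ʊ, u, ʏ/ are all [+high], [+round], and no other segment in the inventory matches both values. Dropping any one of them over-generates: [+round] alone would also admit /ɔ, ø/; [+high] alone would also admit /i, ɪ/. No other single listed feature picks out exactly this set either, so fewer than two features will not do.

[+high, +round]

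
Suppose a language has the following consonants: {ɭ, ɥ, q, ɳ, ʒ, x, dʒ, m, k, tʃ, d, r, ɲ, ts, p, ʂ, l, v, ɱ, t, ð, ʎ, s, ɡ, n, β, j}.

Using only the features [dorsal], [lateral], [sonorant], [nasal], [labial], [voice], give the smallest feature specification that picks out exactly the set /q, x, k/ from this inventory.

/q, x, k/ are all [−voice], [+dorsal], and no other segment in the inventory matches both values. Dropping any one of them over-generates: [+dorsal] alone would also admit /ɥ, ɲ, ʎ, ɡ, …/; [−voice] alone would also admit /tʃ, ts, p, ʂ, …/. No other single listed feature picks out exactly this set either, so fewer than two features will not do.

[−voice, +dorsal]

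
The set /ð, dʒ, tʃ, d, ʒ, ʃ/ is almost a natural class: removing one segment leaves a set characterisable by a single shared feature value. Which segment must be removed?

The remaining segments after removing /d/ share [+distributed]; /d/ (voiced alveolar stop) is [-distributed]. For every other candidate removal, the leftover set fails to share any single feature value that the removed segment lacks.

d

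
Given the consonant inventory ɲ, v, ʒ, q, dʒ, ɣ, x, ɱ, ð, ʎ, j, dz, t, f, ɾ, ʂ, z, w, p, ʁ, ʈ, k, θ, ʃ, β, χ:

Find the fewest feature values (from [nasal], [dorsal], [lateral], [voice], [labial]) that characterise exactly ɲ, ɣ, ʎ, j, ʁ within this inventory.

/ɲ, ɣ, ʎ, j, ʁ/ are all [+voice], [−labial], [+dorsal], and no other segment in the inventory matches all three values. Dropping any one of them over-generates: [−labial, +dorsal] alone would also admit /q, x, k, χ/; [+voice, +dorsal] alone would also admit /w/; [+voice, −labial] alone would also admit /ʒ, dʒ, ð, dz, …/. No other combination of two listed features picks out exactly this set either, so fewer than three features will not do.

[+voice, −labial, +dorsal]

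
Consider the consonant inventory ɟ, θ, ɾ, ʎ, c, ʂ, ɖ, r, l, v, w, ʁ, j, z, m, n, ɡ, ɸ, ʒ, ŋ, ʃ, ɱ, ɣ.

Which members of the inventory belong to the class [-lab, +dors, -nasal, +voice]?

Eliminate segments failing any feature: /θ, ɾ, ʂ, ɖ, r, l, z, n, ʒ, ʃ/ are [-dorsal]; /c/ is [-voice]; /v, w, m, ɸ, ɱ/ are [+labial]; /ŋ/ is [+nasal]. The remaining /ɟ, ʎ, ʁ, j, ɡ, ɣ/ satisfy [-labial], [+dorsal], [-nasal], [+voice].

ɟ, ʎ, ʁ, j, ɡ, ɣ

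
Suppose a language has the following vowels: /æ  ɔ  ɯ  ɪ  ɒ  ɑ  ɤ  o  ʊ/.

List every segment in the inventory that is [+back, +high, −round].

ɯ

Eliminate segments failing any feature: /æ, ɪ/ are [−back]; /ɔ, ɒ, ɑ, ɤ, o/ are [−high]; /ʊ/ is [+round]. The remaining /ɯ/ satisfy [+back], [+high], [−round].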